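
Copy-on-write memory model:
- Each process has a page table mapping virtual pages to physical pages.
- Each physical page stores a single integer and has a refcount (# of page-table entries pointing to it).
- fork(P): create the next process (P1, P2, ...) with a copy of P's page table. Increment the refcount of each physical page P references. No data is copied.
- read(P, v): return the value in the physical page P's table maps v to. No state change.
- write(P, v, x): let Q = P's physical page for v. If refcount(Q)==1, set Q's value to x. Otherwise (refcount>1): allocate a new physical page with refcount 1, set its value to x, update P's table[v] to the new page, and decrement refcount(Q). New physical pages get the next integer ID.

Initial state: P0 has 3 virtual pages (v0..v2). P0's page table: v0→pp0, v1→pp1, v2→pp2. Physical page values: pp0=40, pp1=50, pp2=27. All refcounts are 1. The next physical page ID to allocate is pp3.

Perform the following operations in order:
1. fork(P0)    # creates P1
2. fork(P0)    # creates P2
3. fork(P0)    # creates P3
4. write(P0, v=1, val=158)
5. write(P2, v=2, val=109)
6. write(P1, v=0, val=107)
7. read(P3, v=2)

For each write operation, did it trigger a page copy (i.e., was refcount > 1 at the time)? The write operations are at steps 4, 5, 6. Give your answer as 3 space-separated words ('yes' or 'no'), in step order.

Op 1: fork(P0) -> P1. 3 ppages; refcounts: pp0:2 pp1:2 pp2:2
Op 2: fork(P0) -> P2. 3 ppages; refcounts: pp0:3 pp1:3 pp2:3
Op 3: fork(P0) -> P3. 3 ppages; refcounts: pp0:4 pp1:4 pp2:4
Op 4: write(P0, v1, 158). refcount(pp1)=4>1 -> COPY to pp3. 4 ppages; refcounts: pp0:4 pp1:3 pp2:4 pp3:1
Op 5: write(P2, v2, 109). refcount(pp2)=4>1 -> COPY to pp4. 5 ppages; refcounts: pp0:4 pp1:3 pp2:3 pp3:1 pp4:1
Op 6: write(P1, v0, 107). refcount(pp0)=4>1 -> COPY to pp5. 6 ppages; refcounts: pp0:3 pp1:3 pp2:3 pp3:1 pp4:1 pp5:1
Op 7: read(P3, v2) -> 27. No state change.

yes yes yes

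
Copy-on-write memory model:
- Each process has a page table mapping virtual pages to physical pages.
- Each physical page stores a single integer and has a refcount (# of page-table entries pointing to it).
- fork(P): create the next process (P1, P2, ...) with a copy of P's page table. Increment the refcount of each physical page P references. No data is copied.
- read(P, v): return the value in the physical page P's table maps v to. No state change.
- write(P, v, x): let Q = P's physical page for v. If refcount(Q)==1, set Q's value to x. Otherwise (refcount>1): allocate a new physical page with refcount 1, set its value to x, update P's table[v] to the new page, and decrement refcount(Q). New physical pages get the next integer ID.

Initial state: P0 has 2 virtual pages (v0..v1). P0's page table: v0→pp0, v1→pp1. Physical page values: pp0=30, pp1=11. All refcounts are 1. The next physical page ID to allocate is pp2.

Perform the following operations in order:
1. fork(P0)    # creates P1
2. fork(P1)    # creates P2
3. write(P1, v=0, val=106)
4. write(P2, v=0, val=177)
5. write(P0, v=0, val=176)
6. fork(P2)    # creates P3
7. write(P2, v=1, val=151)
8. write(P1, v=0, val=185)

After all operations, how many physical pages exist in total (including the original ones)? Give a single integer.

Op 1: fork(P0) -> P1. 2 ppages; refcounts: pp0:2 pp1:2
Op 2: fork(P1) -> P2. 2 ppages; refcounts: pp0:3 pp1:3
Op 3: write(P1, v0, 106). refcount(pp0)=3>1 -> COPY to pp2. 3 ppages; refcounts: pp0:2 pp1:3 pp2:1
Op 4: write(P2, v0, 177). refcount(pp0)=2>1 -> COPY to pp3. 4 ppages; refcounts: pp0:1 pp1:3 pp2:1 pp3:1
Op 5: write(P0, v0, 176). refcount(pp0)=1 -> write in place. 4 ppages; refcounts: pp0:1 pp1:3 pp2:1 pp3:1
Op 6: fork(P2) -> P3. 4 ppages; refcounts: pp0:1 pp1:4 pp2:1 pp3:2
Op 7: write(P2, v1, 151). refcount(pp1)=4>1 -> COPY to pp4. 5 ppages; refcounts: pp0:1 pp1:3 pp2:1 pp3:2 pp4:1
Op 8: write(P1, v0, 185). refcount(pp2)=1 -> write in place. 5 ppages; refcounts: pp0:1 pp1:3 pp2:1 pp3:2 pp4:1

Answer: 5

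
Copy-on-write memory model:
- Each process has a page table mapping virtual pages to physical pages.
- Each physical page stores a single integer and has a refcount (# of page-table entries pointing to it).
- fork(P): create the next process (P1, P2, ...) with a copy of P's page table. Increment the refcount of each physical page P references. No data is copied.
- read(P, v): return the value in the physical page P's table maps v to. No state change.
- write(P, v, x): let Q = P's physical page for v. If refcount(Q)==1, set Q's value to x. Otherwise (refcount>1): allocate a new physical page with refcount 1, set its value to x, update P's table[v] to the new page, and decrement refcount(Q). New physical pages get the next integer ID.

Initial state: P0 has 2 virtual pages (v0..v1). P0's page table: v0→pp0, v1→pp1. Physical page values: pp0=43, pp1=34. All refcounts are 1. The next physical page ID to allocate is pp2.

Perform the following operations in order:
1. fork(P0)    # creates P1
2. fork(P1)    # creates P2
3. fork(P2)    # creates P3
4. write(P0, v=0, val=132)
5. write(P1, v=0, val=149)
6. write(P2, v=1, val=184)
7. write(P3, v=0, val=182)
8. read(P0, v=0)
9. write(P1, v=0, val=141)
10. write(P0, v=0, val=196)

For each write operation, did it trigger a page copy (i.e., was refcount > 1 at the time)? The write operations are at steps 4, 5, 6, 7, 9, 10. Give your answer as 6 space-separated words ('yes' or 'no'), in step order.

Op 1: fork(P0) -> P1. 2 ppages; refcounts: pp0:2 pp1:2
Op 2: fork(P1) -> P2. 2 ppages; refcounts: pp0:3 pp1:3
Op 3: fork(P2) -> P3. 2 ppages; refcounts: pp0:4 pp1:4
Op 4: write(P0, v0, 132). refcount(pp0)=4>1 -> COPY to pp2. 3 ppages; refcounts: pp0:3 pp1:4 pp2:1
Op 5: write(P1, v0, 149). refcount(pp0)=3>1 -> COPY to pp3. 4 ppages; refcounts: pp0:2 pp1:4 pp2:1 pp3:1
Op 6: write(P2, v1, 184). refcount(pp1)=4>1 -> COPY to pp4. 5 ppages; refcounts: pp0:2 pp1:3 pp2:1 pp3:1 pp4:1
Op 7: write(P3, v0, 182). refcount(pp0)=2>1 -> COPY to pp5. 6 ppages; refcounts: pp0:1 pp1:3 pp2:1 pp3:1 pp4:1 pp5:1
Op 8: read(P0, v0) -> 132. No state change.
Op 9: write(P1, v0, 141). refcount(pp3)=1 -> write in place. 6 ppages; refcounts: pp0:1 pp1:3 pp2:1 pp3:1 pp4:1 pp5:1
Op 10: write(P0, v0, 196). refcount(pp2)=1 -> write in place. 6 ppages; refcounts: pp0:1 pp1:3 pp2:1 pp3:1 pp4:1 pp5:1

yes yes yes yes no no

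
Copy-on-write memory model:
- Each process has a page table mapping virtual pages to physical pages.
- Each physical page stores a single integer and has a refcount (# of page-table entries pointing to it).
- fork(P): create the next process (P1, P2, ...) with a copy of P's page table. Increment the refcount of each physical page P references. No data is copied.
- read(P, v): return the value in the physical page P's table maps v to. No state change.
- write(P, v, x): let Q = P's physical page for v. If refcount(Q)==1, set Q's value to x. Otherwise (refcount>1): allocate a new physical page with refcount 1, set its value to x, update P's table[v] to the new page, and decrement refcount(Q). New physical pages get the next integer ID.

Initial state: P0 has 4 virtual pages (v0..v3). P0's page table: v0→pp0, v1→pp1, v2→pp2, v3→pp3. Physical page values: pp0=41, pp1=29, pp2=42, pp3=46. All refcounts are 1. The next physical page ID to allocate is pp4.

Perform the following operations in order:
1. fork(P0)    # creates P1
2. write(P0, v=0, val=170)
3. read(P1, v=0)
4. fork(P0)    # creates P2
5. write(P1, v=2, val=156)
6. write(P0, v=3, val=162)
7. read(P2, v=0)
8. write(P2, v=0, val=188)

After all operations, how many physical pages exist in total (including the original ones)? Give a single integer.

Op 1: fork(P0) -> P1. 4 ppages; refcounts: pp0:2 pp1:2 pp2:2 pp3:2
Op 2: write(P0, v0, 170). refcount(pp0)=2>1 -> COPY to pp4. 5 ppages; refcounts: pp0:1 pp1:2 pp2:2 pp3:2 pp4:1
Op 3: read(P1, v0) -> 41. No state change.
Op 4: fork(P0) -> P2. 5 ppages; refcounts: pp0:1 pp1:3 pp2:3 pp3:3 pp4:2
Op 5: write(P1, v2, 156). refcount(pp2)=3>1 -> COPY to pp5. 6 ppages; refcounts: pp0:1 pp1:3 pp2:2 pp3:3 pp4:2 pp5:1
Op 6: write(P0, v3, 162). refcount(pp3)=3>1 -> COPY to pp6. 7 ppages; refcounts: pp0:1 pp1:3 pp2:2 pp3:2 pp4:2 pp5:1 pp6:1
Op 7: read(P2, v0) -> 170. No state change.
Op 8: write(P2, v0, 188). refcount(pp4)=2>1 -> COPY to pp7. 8 ppages; refcounts: pp0:1 pp1:3 pp2:2 pp3:2 pp4:1 pp5:1 pp6:1 pp7:1

Answer: 8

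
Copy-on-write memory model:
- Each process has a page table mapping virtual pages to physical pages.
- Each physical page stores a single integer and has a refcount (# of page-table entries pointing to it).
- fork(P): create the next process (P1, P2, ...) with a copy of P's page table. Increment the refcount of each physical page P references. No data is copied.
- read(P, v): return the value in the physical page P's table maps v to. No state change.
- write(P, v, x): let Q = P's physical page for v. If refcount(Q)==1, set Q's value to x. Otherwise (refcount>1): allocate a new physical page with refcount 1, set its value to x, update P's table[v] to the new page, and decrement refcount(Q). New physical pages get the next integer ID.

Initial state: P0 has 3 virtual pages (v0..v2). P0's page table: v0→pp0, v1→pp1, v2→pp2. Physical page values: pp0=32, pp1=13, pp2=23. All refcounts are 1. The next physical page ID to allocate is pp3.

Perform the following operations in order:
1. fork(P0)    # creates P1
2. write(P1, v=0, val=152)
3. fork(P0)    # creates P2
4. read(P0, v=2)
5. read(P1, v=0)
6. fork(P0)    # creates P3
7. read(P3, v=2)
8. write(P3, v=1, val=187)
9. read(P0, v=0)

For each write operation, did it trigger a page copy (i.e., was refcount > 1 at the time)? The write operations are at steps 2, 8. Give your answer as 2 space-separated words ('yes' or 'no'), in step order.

Op 1: fork(P0) -> P1. 3 ppages; refcounts: pp0:2 pp1:2 pp2:2
Op 2: write(P1, v0, 152). refcount(pp0)=2>1 -> COPY to pp3. 4 ppages; refcounts: pp0:1 pp1:2 pp2:2 pp3:1
Op 3: fork(P0) -> P2. 4 ppages; refcounts: pp0:2 pp1:3 pp2:3 pp3:1
Op 4: read(P0, v2) -> 23. No state change.
Op 5: read(P1, v0) -> 152. No state change.
Op 6: fork(P0) -> P3. 4 ppages; refcounts: pp0:3 pp1:4 pp2:4 pp3:1
Op 7: read(P3, v2) -> 23. No state change.
Op 8: write(P3, v1, 187). refcount(pp1)=4>1 -> COPY to pp4. 5 ppages; refcounts: pp0:3 pp1:3 pp2:4 pp3:1 pp4:1
Op 9: read(P0, v0) -> 32. No state change.

yes yes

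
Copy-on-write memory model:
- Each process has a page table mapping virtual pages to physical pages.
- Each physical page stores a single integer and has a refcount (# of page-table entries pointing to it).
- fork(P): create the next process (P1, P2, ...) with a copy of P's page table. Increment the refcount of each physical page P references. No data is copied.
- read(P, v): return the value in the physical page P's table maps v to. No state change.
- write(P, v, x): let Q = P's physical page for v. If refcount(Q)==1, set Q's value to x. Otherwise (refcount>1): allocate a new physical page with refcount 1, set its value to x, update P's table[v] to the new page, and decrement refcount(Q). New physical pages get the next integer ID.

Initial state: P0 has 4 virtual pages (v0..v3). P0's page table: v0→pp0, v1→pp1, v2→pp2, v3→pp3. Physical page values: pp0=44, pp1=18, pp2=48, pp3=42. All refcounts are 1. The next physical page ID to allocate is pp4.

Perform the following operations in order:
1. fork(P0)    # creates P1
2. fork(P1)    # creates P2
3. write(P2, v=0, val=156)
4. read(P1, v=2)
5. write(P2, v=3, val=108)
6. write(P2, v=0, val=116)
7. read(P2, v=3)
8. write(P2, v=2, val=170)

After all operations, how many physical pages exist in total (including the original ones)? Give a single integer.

Op 1: fork(P0) -> P1. 4 ppages; refcounts: pp0:2 pp1:2 pp2:2 pp3:2
Op 2: fork(P1) -> P2. 4 ppages; refcounts: pp0:3 pp1:3 pp2:3 pp3:3
Op 3: write(P2, v0, 156). refcount(pp0)=3>1 -> COPY to pp4. 5 ppages; refcounts: pp0:2 pp1:3 pp2:3 pp3:3 pp4:1
Op 4: read(P1, v2) -> 48. No state change.
Op 5: write(P2, v3, 108). refcount(pp3)=3>1 -> COPY to pp5. 6 ppages; refcounts: pp0:2 pp1:3 pp2:3 pp3:2 pp4:1 pp5:1
Op 6: write(P2, v0, 116). refcount(pp4)=1 -> write in place. 6 ppages; refcounts: pp0:2 pp1:3 pp2:3 pp3:2 pp4:1 pp5:1
Op 7: read(P2, v3) -> 108. No state change.
Op 8: write(P2, v2, 170). refcount(pp2)=3>1 -> COPY to pp6. 7 ppages; refcounts: pp0:2 pp1:3 pp2:2 pp3:2 pp4:1 pp5:1 pp6:1

Answer: 7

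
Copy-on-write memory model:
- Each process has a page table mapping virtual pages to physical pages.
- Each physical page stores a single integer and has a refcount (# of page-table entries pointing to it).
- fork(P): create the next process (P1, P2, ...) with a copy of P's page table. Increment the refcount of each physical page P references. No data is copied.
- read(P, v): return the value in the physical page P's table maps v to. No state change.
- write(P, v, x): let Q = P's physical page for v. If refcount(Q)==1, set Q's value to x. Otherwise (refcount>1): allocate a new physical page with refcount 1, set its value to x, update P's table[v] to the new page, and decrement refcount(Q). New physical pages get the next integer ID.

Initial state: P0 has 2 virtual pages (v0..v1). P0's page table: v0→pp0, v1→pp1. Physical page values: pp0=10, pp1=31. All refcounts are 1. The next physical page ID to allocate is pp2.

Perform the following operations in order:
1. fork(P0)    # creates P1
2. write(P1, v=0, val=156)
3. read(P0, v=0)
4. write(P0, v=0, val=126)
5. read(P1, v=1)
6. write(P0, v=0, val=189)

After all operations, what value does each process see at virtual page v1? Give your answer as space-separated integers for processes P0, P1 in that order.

Answer: 31 31

Derivation:
Op 1: fork(P0) -> P1. 2 ppages; refcounts: pp0:2 pp1:2
Op 2: write(P1, v0, 156). refcount(pp0)=2>1 -> COPY to pp2. 3 ppages; refcounts: pp0:1 pp1:2 pp2:1
Op 3: read(P0, v0) -> 10. No state change.
Op 4: write(P0, v0, 126). refcount(pp0)=1 -> write in place. 3 ppages; refcounts: pp0:1 pp1:2 pp2:1
Op 5: read(P1, v1) -> 31. No state change.
Op 6: write(P0, v0, 189). refcount(pp0)=1 -> write in place. 3 ppages; refcounts: pp0:1 pp1:2 pp2:1
P0: v1 -> pp1 = 31
P1: v1 -> pp1 = 31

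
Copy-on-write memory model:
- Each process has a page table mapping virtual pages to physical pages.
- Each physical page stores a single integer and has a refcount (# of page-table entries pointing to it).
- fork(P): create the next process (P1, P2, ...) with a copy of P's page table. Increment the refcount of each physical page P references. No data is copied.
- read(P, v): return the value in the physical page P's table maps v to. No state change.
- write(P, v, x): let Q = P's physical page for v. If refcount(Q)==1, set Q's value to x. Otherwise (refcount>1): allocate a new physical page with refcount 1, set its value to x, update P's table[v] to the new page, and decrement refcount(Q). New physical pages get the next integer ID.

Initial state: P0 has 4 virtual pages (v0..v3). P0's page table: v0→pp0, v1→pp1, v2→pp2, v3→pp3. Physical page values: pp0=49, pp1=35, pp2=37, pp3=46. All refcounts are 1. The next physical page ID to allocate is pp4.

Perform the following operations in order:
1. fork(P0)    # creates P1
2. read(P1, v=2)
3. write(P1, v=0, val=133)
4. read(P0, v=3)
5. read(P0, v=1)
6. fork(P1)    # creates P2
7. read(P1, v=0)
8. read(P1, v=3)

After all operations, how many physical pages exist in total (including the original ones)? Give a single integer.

Answer: 5

Derivation:
Op 1: fork(P0) -> P1. 4 ppages; refcounts: pp0:2 pp1:2 pp2:2 pp3:2
Op 2: read(P1, v2) -> 37. No state change.
Op 3: write(P1, v0, 133). refcount(pp0)=2>1 -> COPY to pp4. 5 ppages; refcounts: pp0:1 pp1:2 pp2:2 pp3:2 pp4:1
Op 4: read(P0, v3) -> 46. No state change.
Op 5: read(P0, v1) -> 35. No state change.
Op 6: fork(P1) -> P2. 5 ppages; refcounts: pp0:1 pp1:3 pp2:3 pp3:3 pp4:2
Op 7: read(P1, v0) -> 133. No state change.
Op 8: read(P1, v3) -> 46. No state change.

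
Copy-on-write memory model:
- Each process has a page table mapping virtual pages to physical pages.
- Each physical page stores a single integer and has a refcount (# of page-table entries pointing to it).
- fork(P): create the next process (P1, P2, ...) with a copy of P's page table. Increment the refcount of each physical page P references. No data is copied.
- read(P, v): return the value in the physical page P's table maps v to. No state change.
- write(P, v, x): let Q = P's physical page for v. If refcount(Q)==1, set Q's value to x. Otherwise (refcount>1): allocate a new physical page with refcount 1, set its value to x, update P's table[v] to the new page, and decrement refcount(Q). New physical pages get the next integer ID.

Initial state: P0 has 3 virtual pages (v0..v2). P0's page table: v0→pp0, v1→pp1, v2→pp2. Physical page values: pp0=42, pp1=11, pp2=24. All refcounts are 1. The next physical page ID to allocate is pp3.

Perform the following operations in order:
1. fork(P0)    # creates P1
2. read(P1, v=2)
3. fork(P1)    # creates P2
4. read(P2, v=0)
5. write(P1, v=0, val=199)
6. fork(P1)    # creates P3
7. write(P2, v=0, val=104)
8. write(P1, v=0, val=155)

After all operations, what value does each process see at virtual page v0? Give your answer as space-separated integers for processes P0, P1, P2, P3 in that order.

Op 1: fork(P0) -> P1. 3 ppages; refcounts: pp0:2 pp1:2 pp2:2
Op 2: read(P1, v2) -> 24. No state change.
Op 3: fork(P1) -> P2. 3 ppages; refcounts: pp0:3 pp1:3 pp2:3
Op 4: read(P2, v0) -> 42. No state change.
Op 5: write(P1, v0, 199). refcount(pp0)=3>1 -> COPY to pp3. 4 ppages; refcounts: pp0:2 pp1:3 pp2:3 pp3:1
Op 6: fork(P1) -> P3. 4 ppages; refcounts: pp0:2 pp1:4 pp2:4 pp3:2
Op 7: write(P2, v0, 104). refcount(pp0)=2>1 -> COPY to pp4. 5 ppages; refcounts: pp0:1 pp1:4 pp2:4 pp3:2 pp4:1
Op 8: write(P1, v0, 155). refcount(pp3)=2>1 -> COPY to pp5. 6 ppages; refcounts: pp0:1 pp1:4 pp2:4 pp3:1 pp4:1 pp5:1
P0: v0 -> pp0 = 42
P1: v0 -> pp5 = 155
P2: v0 -> pp4 = 104
P3: v0 -> pp3 = 199

Answer: 42 155 104 199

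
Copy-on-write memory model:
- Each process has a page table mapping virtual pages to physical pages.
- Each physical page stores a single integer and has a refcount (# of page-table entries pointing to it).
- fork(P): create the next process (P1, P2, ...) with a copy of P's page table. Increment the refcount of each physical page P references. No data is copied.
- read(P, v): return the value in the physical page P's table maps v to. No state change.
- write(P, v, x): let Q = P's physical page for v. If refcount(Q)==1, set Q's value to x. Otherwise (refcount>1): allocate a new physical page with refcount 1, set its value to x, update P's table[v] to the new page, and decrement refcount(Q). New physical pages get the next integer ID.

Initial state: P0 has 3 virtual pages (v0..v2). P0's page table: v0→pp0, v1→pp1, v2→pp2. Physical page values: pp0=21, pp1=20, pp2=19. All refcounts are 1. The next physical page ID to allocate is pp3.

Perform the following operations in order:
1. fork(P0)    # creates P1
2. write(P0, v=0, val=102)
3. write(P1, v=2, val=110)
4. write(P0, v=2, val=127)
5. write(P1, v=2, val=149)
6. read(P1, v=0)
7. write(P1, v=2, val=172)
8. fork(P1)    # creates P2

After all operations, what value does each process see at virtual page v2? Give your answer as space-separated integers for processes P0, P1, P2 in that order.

Answer: 127 172 172

Derivation:
Op 1: fork(P0) -> P1. 3 ppages; refcounts: pp0:2 pp1:2 pp2:2
Op 2: write(P0, v0, 102). refcount(pp0)=2>1 -> COPY to pp3. 4 ppages; refcounts: pp0:1 pp1:2 pp2:2 pp3:1
Op 3: write(P1, v2, 110). refcount(pp2)=2>1 -> COPY to pp4. 5 ppages; refcounts: pp0:1 pp1:2 pp2:1 pp3:1 pp4:1
Op 4: write(P0, v2, 127). refcount(pp2)=1 -> write in place. 5 ppages; refcounts: pp0:1 pp1:2 pp2:1 pp3:1 pp4:1
Op 5: write(P1, v2, 149). refcount(pp4)=1 -> write in place. 5 ppages; refcounts: pp0:1 pp1:2 pp2:1 pp3:1 pp4:1
Op 6: read(P1, v0) -> 21. No state change.
Op 7: write(P1, v2, 172). refcount(pp4)=1 -> write in place. 5 ppages; refcounts: pp0:1 pp1:2 pp2:1 pp3:1 pp4:1
Op 8: fork(P1) -> P2. 5 ppages; refcounts: pp0:2 pp1:3 pp2:1 pp3:1 pp4:2
P0: v2 -> pp2 = 127
P1: v2 -> pp4 = 172
P2: v2 -> pp4 = 172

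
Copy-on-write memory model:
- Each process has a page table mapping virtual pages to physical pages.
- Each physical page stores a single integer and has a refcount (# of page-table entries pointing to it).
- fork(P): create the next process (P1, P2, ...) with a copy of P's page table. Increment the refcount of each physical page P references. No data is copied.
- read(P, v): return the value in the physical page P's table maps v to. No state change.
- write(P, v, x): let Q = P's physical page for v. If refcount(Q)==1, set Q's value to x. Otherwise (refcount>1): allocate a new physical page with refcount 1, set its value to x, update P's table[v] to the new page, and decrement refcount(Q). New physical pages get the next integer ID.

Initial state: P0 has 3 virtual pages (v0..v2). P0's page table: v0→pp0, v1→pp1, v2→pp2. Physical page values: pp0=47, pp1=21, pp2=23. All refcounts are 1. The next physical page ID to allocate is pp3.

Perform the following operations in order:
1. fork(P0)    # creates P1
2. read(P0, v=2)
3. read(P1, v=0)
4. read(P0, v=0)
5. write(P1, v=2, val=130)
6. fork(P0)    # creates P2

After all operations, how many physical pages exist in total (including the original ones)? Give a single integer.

Answer: 4

Derivation:
Op 1: fork(P0) -> P1. 3 ppages; refcounts: pp0:2 pp1:2 pp2:2
Op 2: read(P0, v2) -> 23. No state change.
Op 3: read(P1, v0) -> 47. No state change.
Op 4: read(P0, v0) -> 47. No state change.
Op 5: write(P1, v2, 130). refcount(pp2)=2>1 -> COPY to pp3. 4 ppages; refcounts: pp0:2 pp1:2 pp2:1 pp3:1
Op 6: fork(P0) -> P2. 4 ppages; refcounts: pp0:3 pp1:3 pp2:2 pp3:1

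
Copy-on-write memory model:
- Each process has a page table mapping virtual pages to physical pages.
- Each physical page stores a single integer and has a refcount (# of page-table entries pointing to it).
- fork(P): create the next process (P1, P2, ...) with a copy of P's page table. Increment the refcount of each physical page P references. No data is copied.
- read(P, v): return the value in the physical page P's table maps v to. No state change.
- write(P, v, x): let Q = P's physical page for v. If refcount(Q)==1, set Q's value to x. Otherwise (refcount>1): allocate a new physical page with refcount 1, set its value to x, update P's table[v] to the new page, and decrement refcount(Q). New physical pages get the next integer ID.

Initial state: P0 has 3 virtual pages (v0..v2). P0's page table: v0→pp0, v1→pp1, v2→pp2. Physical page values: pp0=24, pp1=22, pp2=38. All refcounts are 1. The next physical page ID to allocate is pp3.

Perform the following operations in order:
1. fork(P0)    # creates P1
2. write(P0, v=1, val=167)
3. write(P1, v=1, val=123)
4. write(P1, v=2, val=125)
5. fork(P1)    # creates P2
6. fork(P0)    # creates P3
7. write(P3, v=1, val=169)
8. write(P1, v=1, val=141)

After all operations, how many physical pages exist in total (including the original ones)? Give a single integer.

Op 1: fork(P0) -> P1. 3 ppages; refcounts: pp0:2 pp1:2 pp2:2
Op 2: write(P0, v1, 167). refcount(pp1)=2>1 -> COPY to pp3. 4 ppages; refcounts: pp0:2 pp1:1 pp2:2 pp3:1
Op 3: write(P1, v1, 123). refcount(pp1)=1 -> write in place. 4 ppages; refcounts: pp0:2 pp1:1 pp2:2 pp3:1
Op 4: write(P1, v2, 125). refcount(pp2)=2>1 -> COPY to pp4. 5 ppages; refcounts: pp0:2 pp1:1 pp2:1 pp3:1 pp4:1
Op 5: fork(P1) -> P2. 5 ppages; refcounts: pp0:3 pp1:2 pp2:1 pp3:1 pp4:2
Op 6: fork(P0) -> P3. 5 ppages; refcounts: pp0:4 pp1:2 pp2:2 pp3:2 pp4:2
Op 7: write(P3, v1, 169). refcount(pp3)=2>1 -> COPY to pp5. 6 ppages; refcounts: pp0:4 pp1:2 pp2:2 pp3:1 pp4:2 pp5:1
Op 8: write(P1, v1, 141). refcount(pp1)=2>1 -> COPY to pp6. 7 ppages; refcounts: pp0:4 pp1:1 pp2:2 pp3:1 pp4:2 pp5:1 pp6:1

Answer: 7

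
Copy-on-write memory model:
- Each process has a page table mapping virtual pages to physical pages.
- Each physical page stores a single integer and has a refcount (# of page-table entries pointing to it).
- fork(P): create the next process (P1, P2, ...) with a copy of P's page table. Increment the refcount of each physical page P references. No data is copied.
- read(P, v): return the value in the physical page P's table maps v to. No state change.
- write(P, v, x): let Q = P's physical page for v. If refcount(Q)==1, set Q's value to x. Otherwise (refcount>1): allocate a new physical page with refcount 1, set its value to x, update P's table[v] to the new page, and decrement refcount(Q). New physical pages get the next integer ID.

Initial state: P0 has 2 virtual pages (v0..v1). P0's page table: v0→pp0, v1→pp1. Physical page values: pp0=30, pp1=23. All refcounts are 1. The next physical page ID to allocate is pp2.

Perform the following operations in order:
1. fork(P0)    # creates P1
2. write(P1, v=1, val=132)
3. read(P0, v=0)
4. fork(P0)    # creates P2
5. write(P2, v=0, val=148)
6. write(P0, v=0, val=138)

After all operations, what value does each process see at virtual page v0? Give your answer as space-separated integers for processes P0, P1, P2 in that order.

Answer: 138 30 148

Derivation:
Op 1: fork(P0) -> P1. 2 ppages; refcounts: pp0:2 pp1:2
Op 2: write(P1, v1, 132). refcount(pp1)=2>1 -> COPY to pp2. 3 ppages; refcounts: pp0:2 pp1:1 pp2:1
Op 3: read(P0, v0) -> 30. No state change.
Op 4: fork(P0) -> P2. 3 ppages; refcounts: pp0:3 pp1:2 pp2:1
Op 5: write(P2, v0, 148). refcount(pp0)=3>1 -> COPY to pp3. 4 ppages; refcounts: pp0:2 pp1:2 pp2:1 pp3:1
Op 6: write(P0, v0, 138). refcount(pp0)=2>1 -> COPY to pp4. 5 ppages; refcounts: pp0:1 pp1:2 pp2:1 pp3:1 pp4:1
P0: v0 -> pp4 = 138
P1: v0 -> pp0 = 30
P2: v0 -> pp3 = 148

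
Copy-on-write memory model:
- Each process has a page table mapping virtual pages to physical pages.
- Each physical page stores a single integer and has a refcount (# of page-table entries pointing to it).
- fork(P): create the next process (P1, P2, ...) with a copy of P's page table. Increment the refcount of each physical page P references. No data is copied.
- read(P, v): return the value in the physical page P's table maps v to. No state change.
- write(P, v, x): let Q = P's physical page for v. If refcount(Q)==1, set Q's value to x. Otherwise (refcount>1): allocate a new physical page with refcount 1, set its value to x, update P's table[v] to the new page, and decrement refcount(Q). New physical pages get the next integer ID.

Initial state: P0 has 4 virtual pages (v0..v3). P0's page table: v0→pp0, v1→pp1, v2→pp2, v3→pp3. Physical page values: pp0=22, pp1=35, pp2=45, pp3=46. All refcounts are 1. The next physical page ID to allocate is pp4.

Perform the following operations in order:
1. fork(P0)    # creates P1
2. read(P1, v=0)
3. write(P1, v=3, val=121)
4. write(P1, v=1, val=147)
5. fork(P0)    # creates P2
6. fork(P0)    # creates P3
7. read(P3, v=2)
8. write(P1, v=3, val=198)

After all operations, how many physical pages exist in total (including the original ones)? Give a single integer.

Answer: 6

Derivation:
Op 1: fork(P0) -> P1. 4 ppages; refcounts: pp0:2 pp1:2 pp2:2 pp3:2
Op 2: read(P1, v0) -> 22. No state change.
Op 3: write(P1, v3, 121). refcount(pp3)=2>1 -> COPY to pp4. 5 ppages; refcounts: pp0:2 pp1:2 pp2:2 pp3:1 pp4:1
Op 4: write(P1, v1, 147). refcount(pp1)=2>1 -> COPY to pp5. 6 ppages; refcounts: pp0:2 pp1:1 pp2:2 pp3:1 pp4:1 pp5:1
Op 5: fork(P0) -> P2. 6 ppages; refcounts: pp0:3 pp1:2 pp2:3 pp3:2 pp4:1 pp5:1
Op 6: fork(P0) -> P3. 6 ppages; refcounts: pp0:4 pp1:3 pp2:4 pp3:3 pp4:1 pp5:1
Op 7: read(P3, v2) -> 45. No state change.
Op 8: write(P1, v3, 198). refcount(pp4)=1 -> write in place. 6 ppages; refcounts: pp0:4 pp1:3 pp2:4 pp3:3 pp4:1 pp5:1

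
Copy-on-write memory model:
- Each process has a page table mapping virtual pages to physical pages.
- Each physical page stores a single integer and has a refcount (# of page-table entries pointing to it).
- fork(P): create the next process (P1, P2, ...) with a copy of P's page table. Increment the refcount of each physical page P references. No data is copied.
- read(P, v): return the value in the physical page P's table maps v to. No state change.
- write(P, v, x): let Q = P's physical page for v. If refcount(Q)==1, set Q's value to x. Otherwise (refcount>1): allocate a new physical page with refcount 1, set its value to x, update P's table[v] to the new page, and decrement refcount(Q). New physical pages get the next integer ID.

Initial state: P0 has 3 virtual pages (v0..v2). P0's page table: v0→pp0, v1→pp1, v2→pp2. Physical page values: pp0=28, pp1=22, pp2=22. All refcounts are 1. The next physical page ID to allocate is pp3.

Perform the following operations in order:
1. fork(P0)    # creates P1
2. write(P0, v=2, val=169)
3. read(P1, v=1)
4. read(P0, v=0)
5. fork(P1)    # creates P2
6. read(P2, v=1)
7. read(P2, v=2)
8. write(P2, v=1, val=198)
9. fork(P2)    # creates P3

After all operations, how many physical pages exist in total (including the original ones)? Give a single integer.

Op 1: fork(P0) -> P1. 3 ppages; refcounts: pp0:2 pp1:2 pp2:2
Op 2: write(P0, v2, 169). refcount(pp2)=2>1 -> COPY to pp3. 4 ppages; refcounts: pp0:2 pp1:2 pp2:1 pp3:1
Op 3: read(P1, v1) -> 22. No state change.
Op 4: read(P0, v0) -> 28. No state change.
Op 5: fork(P1) -> P2. 4 ppages; refcounts: pp0:3 pp1:3 pp2:2 pp3:1
Op 6: read(P2, v1) -> 22. No state change.
Op 7: read(P2, v2) -> 22. No state change.
Op 8: write(P2, v1, 198). refcount(pp1)=3>1 -> COPY to pp4. 5 ppages; refcounts: pp0:3 pp1:2 pp2:2 pp3:1 pp4:1
Op 9: fork(P2) -> P3. 5 ppages; refcounts: pp0:4 pp1:2 pp2:3 pp3:1 pp4:2

Answer: 5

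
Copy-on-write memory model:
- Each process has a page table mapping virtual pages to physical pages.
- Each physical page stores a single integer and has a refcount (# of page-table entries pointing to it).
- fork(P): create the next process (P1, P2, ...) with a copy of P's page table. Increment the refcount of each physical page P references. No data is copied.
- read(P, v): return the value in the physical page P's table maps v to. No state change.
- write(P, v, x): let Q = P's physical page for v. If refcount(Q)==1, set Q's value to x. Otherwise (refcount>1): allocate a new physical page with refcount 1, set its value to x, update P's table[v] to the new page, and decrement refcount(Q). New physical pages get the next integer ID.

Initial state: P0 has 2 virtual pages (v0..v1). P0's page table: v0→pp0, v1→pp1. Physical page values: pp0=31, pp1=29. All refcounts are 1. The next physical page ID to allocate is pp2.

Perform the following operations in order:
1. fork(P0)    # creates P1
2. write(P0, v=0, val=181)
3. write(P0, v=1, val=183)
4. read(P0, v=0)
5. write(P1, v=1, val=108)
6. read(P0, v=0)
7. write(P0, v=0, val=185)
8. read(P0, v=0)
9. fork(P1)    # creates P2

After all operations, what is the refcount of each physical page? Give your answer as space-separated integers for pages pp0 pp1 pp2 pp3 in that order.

Answer: 2 2 1 1

Derivation:
Op 1: fork(P0) -> P1. 2 ppages; refcounts: pp0:2 pp1:2
Op 2: write(P0, v0, 181). refcount(pp0)=2>1 -> COPY to pp2. 3 ppages; refcounts: pp0:1 pp1:2 pp2:1
Op 3: write(P0, v1, 183). refcount(pp1)=2>1 -> COPY to pp3. 4 ppages; refcounts: pp0:1 pp1:1 pp2:1 pp3:1
Op 4: read(P0, v0) -> 181. No state change.
Op 5: write(P1, v1, 108). refcount(pp1)=1 -> write in place. 4 ppages; refcounts: pp0:1 pp1:1 pp2:1 pp3:1
Op 6: read(P0, v0) -> 181. No state change.
Op 7: write(P0, v0, 185). refcount(pp2)=1 -> write in place. 4 ppages; refcounts: pp0:1 pp1:1 pp2:1 pp3:1
Op 8: read(P0, v0) -> 185. No state change.
Op 9: fork(P1) -> P2. 4 ppages; refcounts: pp0:2 pp1:2 pp2:1 pp3:1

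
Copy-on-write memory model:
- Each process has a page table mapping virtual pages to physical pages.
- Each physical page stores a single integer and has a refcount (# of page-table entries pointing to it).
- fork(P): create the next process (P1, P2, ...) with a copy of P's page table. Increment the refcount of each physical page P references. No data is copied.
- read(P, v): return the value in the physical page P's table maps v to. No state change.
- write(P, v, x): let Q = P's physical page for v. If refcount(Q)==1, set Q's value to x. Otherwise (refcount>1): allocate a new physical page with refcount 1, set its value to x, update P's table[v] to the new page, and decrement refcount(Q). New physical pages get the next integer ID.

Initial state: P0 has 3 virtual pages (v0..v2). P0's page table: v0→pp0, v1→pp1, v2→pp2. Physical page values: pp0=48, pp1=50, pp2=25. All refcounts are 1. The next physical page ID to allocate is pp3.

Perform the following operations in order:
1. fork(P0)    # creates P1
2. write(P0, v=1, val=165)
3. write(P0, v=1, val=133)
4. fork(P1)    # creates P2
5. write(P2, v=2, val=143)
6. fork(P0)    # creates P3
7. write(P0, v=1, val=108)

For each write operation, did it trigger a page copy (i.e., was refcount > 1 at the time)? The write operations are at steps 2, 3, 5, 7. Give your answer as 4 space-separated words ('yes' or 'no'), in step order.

Op 1: fork(P0) -> P1. 3 ppages; refcounts: pp0:2 pp1:2 pp2:2
Op 2: write(P0, v1, 165). refcount(pp1)=2>1 -> COPY to pp3. 4 ppages; refcounts: pp0:2 pp1:1 pp2:2 pp3:1
Op 3: write(P0, v1, 133). refcount(pp3)=1 -> write in place. 4 ppages; refcounts: pp0:2 pp1:1 pp2:2 pp3:1
Op 4: fork(P1) -> P2. 4 ppages; refcounts: pp0:3 pp1:2 pp2:3 pp3:1
Op 5: write(P2, v2, 143). refcount(pp2)=3>1 -> COPY to pp4. 5 ppages; refcounts: pp0:3 pp1:2 pp2:2 pp3:1 pp4:1
Op 6: fork(P0) -> P3. 5 ppages; refcounts: pp0:4 pp1:2 pp2:3 pp3:2 pp4:1
Op 7: write(P0, v1, 108). refcount(pp3)=2>1 -> COPY to pp5. 6 ppages; refcounts: pp0:4 pp1:2 pp2:3 pp3:1 pp4:1 pp5:1

yes no yes yes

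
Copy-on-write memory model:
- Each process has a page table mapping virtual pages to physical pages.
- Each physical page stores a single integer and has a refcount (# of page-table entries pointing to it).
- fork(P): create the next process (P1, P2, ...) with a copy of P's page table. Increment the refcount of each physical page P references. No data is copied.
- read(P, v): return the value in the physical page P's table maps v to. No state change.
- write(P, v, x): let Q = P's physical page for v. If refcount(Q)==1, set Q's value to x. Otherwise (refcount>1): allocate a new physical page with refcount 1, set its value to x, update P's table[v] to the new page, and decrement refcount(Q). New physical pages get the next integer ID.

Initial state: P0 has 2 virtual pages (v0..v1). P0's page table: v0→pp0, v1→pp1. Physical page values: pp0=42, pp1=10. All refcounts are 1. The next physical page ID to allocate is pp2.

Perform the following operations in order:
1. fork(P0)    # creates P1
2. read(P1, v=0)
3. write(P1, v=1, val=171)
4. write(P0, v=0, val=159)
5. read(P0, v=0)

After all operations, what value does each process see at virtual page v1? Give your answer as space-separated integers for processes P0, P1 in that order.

Op 1: fork(P0) -> P1. 2 ppages; refcounts: pp0:2 pp1:2
Op 2: read(P1, v0) -> 42. No state change.
Op 3: write(P1, v1, 171). refcount(pp1)=2>1 -> COPY to pp2. 3 ppages; refcounts: pp0:2 pp1:1 pp2:1
Op 4: write(P0, v0, 159). refcount(pp0)=2>1 -> COPY to pp3. 4 ppages; refcounts: pp0:1 pp1:1 pp2:1 pp3:1
Op 5: read(P0, v0) -> 159. No state change.
P0: v1 -> pp1 = 10
P1: v1 -> pp2 = 171

Answer: 10 171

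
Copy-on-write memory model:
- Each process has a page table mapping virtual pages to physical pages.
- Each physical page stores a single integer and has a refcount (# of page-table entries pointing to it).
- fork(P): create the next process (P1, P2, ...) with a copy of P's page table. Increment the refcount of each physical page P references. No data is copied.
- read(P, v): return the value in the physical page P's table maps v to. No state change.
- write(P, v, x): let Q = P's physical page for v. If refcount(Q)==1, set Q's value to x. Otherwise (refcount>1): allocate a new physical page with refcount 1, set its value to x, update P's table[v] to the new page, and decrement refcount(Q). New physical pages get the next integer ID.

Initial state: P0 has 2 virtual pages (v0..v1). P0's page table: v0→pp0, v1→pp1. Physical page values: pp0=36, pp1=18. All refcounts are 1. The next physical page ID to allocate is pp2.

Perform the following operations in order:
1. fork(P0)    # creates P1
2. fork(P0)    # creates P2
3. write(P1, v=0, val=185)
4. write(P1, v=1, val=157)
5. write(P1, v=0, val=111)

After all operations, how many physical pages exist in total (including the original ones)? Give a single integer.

Answer: 4

Derivation:
Op 1: fork(P0) -> P1. 2 ppages; refcounts: pp0:2 pp1:2
Op 2: fork(P0) -> P2. 2 ppages; refcounts: pp0:3 pp1:3
Op 3: write(P1, v0, 185). refcount(pp0)=3>1 -> COPY to pp2. 3 ppages; refcounts: pp0:2 pp1:3 pp2:1
Op 4: write(P1, v1, 157). refcount(pp1)=3>1 -> COPY to pp3. 4 ppages; refcounts: pp0:2 pp1:2 pp2:1 pp3:1
Op 5: write(P1, v0, 111). refcount(pp2)=1 -> write in place. 4 ppages; refcounts: pp0:2 pp1:2 pp2:1 pp3:1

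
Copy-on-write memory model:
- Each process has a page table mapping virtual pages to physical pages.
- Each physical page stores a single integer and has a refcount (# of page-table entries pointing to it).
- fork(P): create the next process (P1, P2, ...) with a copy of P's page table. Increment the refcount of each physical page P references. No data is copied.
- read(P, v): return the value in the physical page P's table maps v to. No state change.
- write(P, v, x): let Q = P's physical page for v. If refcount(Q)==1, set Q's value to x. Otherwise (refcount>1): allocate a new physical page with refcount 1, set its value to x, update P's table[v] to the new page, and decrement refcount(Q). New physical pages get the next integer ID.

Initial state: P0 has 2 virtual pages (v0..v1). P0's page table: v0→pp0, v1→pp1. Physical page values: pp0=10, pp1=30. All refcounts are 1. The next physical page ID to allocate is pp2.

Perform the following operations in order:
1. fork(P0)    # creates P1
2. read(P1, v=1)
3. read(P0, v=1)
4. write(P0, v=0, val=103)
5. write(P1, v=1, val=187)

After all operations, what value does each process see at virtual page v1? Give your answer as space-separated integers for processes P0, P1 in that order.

Op 1: fork(P0) -> P1. 2 ppages; refcounts: pp0:2 pp1:2
Op 2: read(P1, v1) -> 30. No state change.
Op 3: read(P0, v1) -> 30. No state change.
Op 4: write(P0, v0, 103). refcount(pp0)=2>1 -> COPY to pp2. 3 ppages; refcounts: pp0:1 pp1:2 pp2:1
Op 5: write(P1, v1, 187). refcount(pp1)=2>1 -> COPY to pp3. 4 ppages; refcounts: pp0:1 pp1:1 pp2:1 pp3:1
P0: v1 -> pp1 = 30
P1: v1 -> pp3 = 187

Answer: 30 187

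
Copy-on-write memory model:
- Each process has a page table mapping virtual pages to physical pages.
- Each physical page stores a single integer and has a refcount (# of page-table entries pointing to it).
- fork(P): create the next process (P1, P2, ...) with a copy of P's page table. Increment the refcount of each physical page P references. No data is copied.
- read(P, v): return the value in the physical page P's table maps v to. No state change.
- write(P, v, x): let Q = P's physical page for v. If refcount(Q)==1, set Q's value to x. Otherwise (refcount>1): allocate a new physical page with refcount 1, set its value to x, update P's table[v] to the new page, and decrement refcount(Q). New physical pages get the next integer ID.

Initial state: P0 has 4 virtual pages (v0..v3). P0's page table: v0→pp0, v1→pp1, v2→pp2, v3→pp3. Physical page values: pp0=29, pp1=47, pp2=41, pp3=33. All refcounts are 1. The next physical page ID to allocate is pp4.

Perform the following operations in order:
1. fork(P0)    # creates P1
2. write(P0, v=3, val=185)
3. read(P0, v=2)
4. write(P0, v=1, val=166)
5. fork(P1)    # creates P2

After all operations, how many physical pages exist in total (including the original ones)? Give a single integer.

Answer: 6

Derivation:
Op 1: fork(P0) -> P1. 4 ppages; refcounts: pp0:2 pp1:2 pp2:2 pp3:2
Op 2: write(P0, v3, 185). refcount(pp3)=2>1 -> COPY to pp4. 5 ppages; refcounts: pp0:2 pp1:2 pp2:2 pp3:1 pp4:1
Op 3: read(P0, v2) -> 41. No state change.
Op 4: write(P0, v1, 166). refcount(pp1)=2>1 -> COPY to pp5. 6 ppages; refcounts: pp0:2 pp1:1 pp2:2 pp3:1 pp4:1 pp5:1
Op 5: fork(P1) -> P2. 6 ppages; refcounts: pp0:3 pp1:2 pp2:3 pp3:2 pp4:1 pp5:1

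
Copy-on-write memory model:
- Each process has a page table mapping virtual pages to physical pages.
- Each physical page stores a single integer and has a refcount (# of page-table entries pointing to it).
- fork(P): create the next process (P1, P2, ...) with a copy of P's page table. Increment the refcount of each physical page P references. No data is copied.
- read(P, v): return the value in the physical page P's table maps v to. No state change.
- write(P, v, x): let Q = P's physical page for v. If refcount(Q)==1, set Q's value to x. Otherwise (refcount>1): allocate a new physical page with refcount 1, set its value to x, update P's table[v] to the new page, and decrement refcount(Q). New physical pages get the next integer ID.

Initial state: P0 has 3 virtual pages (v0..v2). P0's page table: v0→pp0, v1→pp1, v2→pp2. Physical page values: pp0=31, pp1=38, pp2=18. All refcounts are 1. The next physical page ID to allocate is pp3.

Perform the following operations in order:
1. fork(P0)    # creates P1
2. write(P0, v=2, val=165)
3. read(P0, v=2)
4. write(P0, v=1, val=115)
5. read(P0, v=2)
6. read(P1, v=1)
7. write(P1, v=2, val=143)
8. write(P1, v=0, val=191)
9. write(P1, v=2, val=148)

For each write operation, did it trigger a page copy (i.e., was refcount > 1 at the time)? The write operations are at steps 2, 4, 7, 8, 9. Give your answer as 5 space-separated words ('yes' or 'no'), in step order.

Op 1: fork(P0) -> P1. 3 ppages; refcounts: pp0:2 pp1:2 pp2:2
Op 2: write(P0, v2, 165). refcount(pp2)=2>1 -> COPY to pp3. 4 ppages; refcounts: pp0:2 pp1:2 pp2:1 pp3:1
Op 3: read(P0, v2) -> 165. No state change.
Op 4: write(P0, v1, 115). refcount(pp1)=2>1 -> COPY to pp4. 5 ppages; refcounts: pp0:2 pp1:1 pp2:1 pp3:1 pp4:1
Op 5: read(P0, v2) -> 165. No state change.
Op 6: read(P1, v1) -> 38. No state change.
Op 7: write(P1, v2, 143). refcount(pp2)=1 -> write in place. 5 ppages; refcounts: pp0:2 pp1:1 pp2:1 pp3:1 pp4:1
Op 8: write(P1, v0, 191). refcount(pp0)=2>1 -> COPY to pp5. 6 ppages; refcounts: pp0:1 pp1:1 pp2:1 pp3:1 pp4:1 pp5:1
Op 9: write(P1, v2, 148). refcount(pp2)=1 -> write in place. 6 ppages; refcounts: pp0:1 pp1:1 pp2:1 pp3:1 pp4:1 pp5:1

yes yes no yes no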